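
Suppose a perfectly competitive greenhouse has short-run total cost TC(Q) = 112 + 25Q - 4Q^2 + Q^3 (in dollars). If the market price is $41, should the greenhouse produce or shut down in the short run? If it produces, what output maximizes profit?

From TC, MC = TC'(Q) = 25 - 8Q + 3Q^2 and AVC = VC/Q = 25 - 4Q + Q^2.
The AVC parabola has its vertex at Q = 4/2 = 2, where AVC = 25 - 4·2 + 2^2 = $21.
Since P = $41 ≥ min AVC = $21, price covers variable cost and the firm should produce.
Set P = MC: 41 = 25 - 8Q + 3Q^2 → -16 - 8Q + 3Q^2 = 0. The roots are Q = -4/3 and Q = 4; the profit-maximizing output is on the rising part of MC, so Q* = 4.
Check: AVC at Q = 4 is $25 ≤ P, so revenue covers variable cost.
Profit = P·Q − TC = 41·4 − 212 = -$48, a loss, but smaller than the $112 fixed cost the firm would lose by shutting down.

Produce at Q = 4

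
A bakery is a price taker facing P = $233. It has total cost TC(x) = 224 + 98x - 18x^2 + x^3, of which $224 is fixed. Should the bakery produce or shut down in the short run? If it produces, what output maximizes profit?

From TC, MC = TC'(x) = 98 - 36x + 3x^2 and AVC = VC/x = 98 - 18x + x^2.
The AVC parabola has its vertex at x = 18/2 = 9, where AVC = 98 - 18·9 + 9^2 = $17.
P = $233 exceeds min AVC = $17, so the firm stays open.
Solving P = MC: -135 - 36x + 3x^2 = 0 ⇒ x = -3 or 15. On the upward-sloping branch, x* = 15.
Check: AVC at x = 15 is $53 ≤ P, so revenue covers variable cost.
Profit = P·x − TC = 233·15 − 1019 = $2476.

Produce at x = 15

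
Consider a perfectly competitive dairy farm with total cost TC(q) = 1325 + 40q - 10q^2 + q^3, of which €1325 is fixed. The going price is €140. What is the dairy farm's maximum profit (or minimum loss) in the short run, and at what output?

Profit = -€325 at q = 10

AVC = 40 - 10q + q^2; min AVC = €15 at q = 5. Since P = €140 ≥ min AVC, the firm produces.
MC = 40 - 20q + 3q^2. Setting P = MC and taking the root on the rising branch gives q* = 10.
TR = 140·10 = 1400. TC = 1325 + 400 = 1725. Profit = 1400 − 1725 = -€325.
By producing, the firm covers all variable cost plus €1000 of fixed cost; shutting down would lose the full €1325.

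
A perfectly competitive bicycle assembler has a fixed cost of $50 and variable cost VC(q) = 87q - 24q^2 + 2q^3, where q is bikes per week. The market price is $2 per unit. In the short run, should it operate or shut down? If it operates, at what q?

Variable cost is VC = 87q - 24q^2 + 2q^3, so AVC = VC/q = 87 - 24q + 2q^2 and MC = dTC/dq = 87 - 48q + 6q^2.
AVC hits its minimum where MC = AVC, at q = 6, giving min AVC = 87 - 24·6 + 2·6^2 = $15.
With P < min AVC ($2 < $15), every unit sold adds to the loss.
Best response: produce nothing and absorb the $50 fixed cost.

Shut down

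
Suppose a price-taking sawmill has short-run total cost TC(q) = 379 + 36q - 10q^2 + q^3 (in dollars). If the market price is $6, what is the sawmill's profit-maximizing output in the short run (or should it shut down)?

Shut down

Variable cost is VC = 36q - 10q^2 + q^3, so AVC = VC/q = 36 - 10q + q^2 and MC = dTC/dq = 36 - 20q + 3q^2.
The AVC parabola has its vertex at q = 10/2 = 5, where AVC = 36 - 10·5 + 5^2 = $11.
P = $6 lies below min AVC = $11; no output level covers variable cost.
The firm minimizes its loss by shutting down and losing only its fixed cost of $379.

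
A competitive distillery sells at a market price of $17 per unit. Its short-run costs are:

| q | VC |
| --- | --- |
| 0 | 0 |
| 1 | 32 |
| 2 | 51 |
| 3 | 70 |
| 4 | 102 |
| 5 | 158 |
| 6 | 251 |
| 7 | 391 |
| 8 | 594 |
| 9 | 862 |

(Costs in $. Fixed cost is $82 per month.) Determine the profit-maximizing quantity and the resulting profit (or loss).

q = 0 (shut down); profit = -$82

Compute π = P·q − TC at each output: q=0: -82; q=1: -97; q=2: -99; q=3: -101; q=4: -116; q=5: -155; q=6: -231; q=7: -354; q=8: -540; q=9: -791.
Profit is highest at q = 0. Equivalently, the lowest AVC in the table is 70/3 ≈ $23.33 at q = 3, and P = $17 falls below it — price never covers variable cost, so the firm shuts down and loses only its fixed cost.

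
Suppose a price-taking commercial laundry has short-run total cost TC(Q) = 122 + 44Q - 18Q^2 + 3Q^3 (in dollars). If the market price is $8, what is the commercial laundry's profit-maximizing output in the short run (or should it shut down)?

Shut down

From TC, MC = TC'(Q) = 44 - 36Q + 9Q^2 and AVC = VC/Q = 44 - 18Q + 3Q^2.
The AVC parabola has its vertex at Q = 18/6 = 3, where AVC = 44 - 18·3 + 3·3^2 = $17.
With P < min AVC ($8 < $17), every unit sold adds to the loss.
Best response: produce nothing and absorb the $122 fixed cost.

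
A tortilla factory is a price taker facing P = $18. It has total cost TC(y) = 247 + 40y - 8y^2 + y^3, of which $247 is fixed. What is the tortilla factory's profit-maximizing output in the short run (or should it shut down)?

Strip out fixed cost: VC = 40y - 8y^2 + y^3. Then AVC = 40 - 8y + y^2 and MC = 40 - 16y + 3y^2.
The AVC parabola has its vertex at y = 8/2 = 4, where AVC = 40 - 8·4 + 4^2 = $24.
With P < min AVC ($18 < $24), every unit sold adds to the loss.
Best response: produce nothing and absorb the $247 fixed cost.

Shut down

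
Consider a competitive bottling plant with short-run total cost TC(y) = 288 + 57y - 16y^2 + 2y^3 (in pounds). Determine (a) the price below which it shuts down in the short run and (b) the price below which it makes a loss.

Shutdown price = £25; break-even price = £81

AVC = 57 - 16y + 2y^2; minimized at y = 4, giving min AVC = £25. That is the shutdown price.
ATC = 288/y + 57 - 16y + 2y^2. Setting dATC/dy = −288/y^2 − 16 + 4y = 0 gives y = 6 (since 4·6^3 − 16·6^2 = 288).
min ATC = 288/6 + 57 − 16·6 + 2·6^2 = £81. That is the break-even price.
For £25 ≤ P < £81 the firm produces at a loss; below £25 it shuts down.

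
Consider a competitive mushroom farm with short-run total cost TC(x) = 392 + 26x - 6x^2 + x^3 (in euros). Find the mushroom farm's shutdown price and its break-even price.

AVC = 26 - 6x + x^2; minimized at x = 3, giving min AVC = €17. That is the shutdown price.
ATC = 392/x + 26 - 6x + x^2. Setting dATC/dx = −392/x^2 − 6 + 2x = 0 gives x = 7 (since 2·7^3 − 6·7^2 = 392).
min ATC = 392/7 + 26 − 6·7 + 7^2 = €89. That is the break-even price.
For €17 ≤ P < €89 the firm produces at a loss; below €17 it shuts down.

Shutdown price = €17; break-even price = €89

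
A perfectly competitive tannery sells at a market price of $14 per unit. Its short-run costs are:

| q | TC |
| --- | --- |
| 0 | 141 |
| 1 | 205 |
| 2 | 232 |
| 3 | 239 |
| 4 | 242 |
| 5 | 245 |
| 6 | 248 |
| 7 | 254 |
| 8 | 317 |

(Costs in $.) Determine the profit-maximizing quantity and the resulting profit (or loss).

q = 0 (shut down); profit = -$141

Tabulate TR − TC: q=0: -141; q=1: -191; q=2: -204; q=3: -197; q=4: -186; q=5: -175; q=6: -164; q=7: -156; q=8: -205.
Profit is highest at q = 0. Equivalently, the lowest AVC in the table is 113/7 ≈ $16.14 at q = 7, and P = $14 falls below it — price never covers variable cost, so the firm shuts down and loses only its fixed cost.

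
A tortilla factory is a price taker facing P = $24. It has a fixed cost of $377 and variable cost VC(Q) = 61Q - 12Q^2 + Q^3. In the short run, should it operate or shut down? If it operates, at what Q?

Shut down

From TC, MC = TC'(Q) = 61 - 24Q + 3Q^2 and AVC = VC/Q = 61 - 12Q + Q^2.
AVC is minimized where dAVC/dQ = -12 + 2Q = 0, at Q = 6; min AVC = 61 - 12·6 + 6^2 = $25.
Since P = $24 < min AVC = $25, price fails to cover variable cost at any output.
Shutting down limits the loss to fixed cost, $377.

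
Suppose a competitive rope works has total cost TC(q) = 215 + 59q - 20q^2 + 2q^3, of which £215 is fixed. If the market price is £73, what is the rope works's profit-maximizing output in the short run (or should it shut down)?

Produce at q = 7

Variable cost is VC = 59q - 20q^2 + 2q^3, so AVC = VC/q = 59 - 20q + 2q^2 and MC = dTC/dq = 59 - 40q + 6q^2.
The AVC parabola has its vertex at q = 20/4 = 5, where AVC = 59 - 20·5 + 2·5^2 = £9.
Since P = £73 ≥ min AVC = £9, price covers variable cost and the firm should produce.
Solving P = MC: -14 - 40q + 6q^2 = 0 ⇒ q = -1/3 or 7. On the upward-sloping branch, q* = 7.
Check: AVC at q = 7 is £17 ≤ P, so revenue covers variable cost.
Profit = P·q − TC = 73·7 − 334 = £177.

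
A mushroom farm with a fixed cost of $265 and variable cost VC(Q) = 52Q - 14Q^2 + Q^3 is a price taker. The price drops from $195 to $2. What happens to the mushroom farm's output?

AVC = 52 - 14Q + Q^2, minimized at Q = 7 where min AVC = $3. MC = 52 - 28Q + 3Q^2.
With P = $195 above the shutdown price, P = MC gives Q = 13.
At P = $2 < min AVC = $3, price no longer covers variable cost at any output, so the firm shuts down: Q = 0.

Output falls from 13 to 0 (the firm shuts down)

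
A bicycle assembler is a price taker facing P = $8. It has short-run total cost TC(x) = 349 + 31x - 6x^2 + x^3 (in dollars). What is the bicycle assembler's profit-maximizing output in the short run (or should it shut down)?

Shut down

Strip out fixed cost: VC = 31x - 6x^2 + x^3. Then AVC = 31 - 6x + x^2 and MC = 31 - 12x + 3x^2.
AVC hits its minimum where MC = AVC, at x = 3, giving min AVC = 31 - 6·3 + 3^2 = $22.
With P < min AVC ($8 < $22), every unit sold adds to the loss.
Best response: produce nothing and absorb the $349 fixed cost.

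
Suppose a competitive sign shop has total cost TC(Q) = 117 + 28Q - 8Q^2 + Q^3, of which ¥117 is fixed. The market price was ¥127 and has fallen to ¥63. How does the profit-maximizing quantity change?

MC = 28 - 16Q + 3Q^2; the shutdown threshold is min AVC = ¥12 (at Q = 4).
At P = ¥127 ≥ min AVC, set P = MC on the rising branch: Q = 9.
At P = ¥63 ≥ min AVC, set P = MC: Q = 7. The firm stays open but cuts output.

Output falls from 9 to 7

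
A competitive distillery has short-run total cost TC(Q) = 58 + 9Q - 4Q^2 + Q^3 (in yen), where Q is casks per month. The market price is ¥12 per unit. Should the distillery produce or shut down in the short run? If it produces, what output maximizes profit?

Variable cost is VC = 9Q - 4Q^2 + Q^3, so AVC = VC/Q = 9 - 4Q + Q^2 and MC = dTC/dQ = 9 - 8Q + 3Q^2.
AVC hits its minimum where MC = AVC, at Q = 2, giving min AVC = 9 - 4·2 + 2^2 = ¥5.
Because ¥12 ≥ ¥5, revenue can cover variable cost; the firm operates.
Set P = MC: 12 = 9 - 8Q + 3Q^2 → -3 - 8Q + 3Q^2 = 0. The roots are Q = -1/3 and Q = 3; the profit-maximizing output is on the rising part of MC, so Q* = 3.
Check: AVC at Q = 3 is ¥6 ≤ P, so revenue covers variable cost.
Profit = P·Q − TC = 12·3 − 76 = -¥40, a loss, but smaller than the ¥58 fixed cost the firm would lose by shutting down.

Produce at Q = 3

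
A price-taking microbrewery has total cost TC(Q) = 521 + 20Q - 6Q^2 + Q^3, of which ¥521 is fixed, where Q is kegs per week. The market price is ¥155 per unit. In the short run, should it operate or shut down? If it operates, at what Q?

Produce at Q = 9

Variable cost is VC = 20Q - 6Q^2 + Q^3, so AVC = VC/Q = 20 - 6Q + Q^2 and MC = dTC/dQ = 20 - 12Q + 3Q^2.
AVC is minimized where dAVC/dQ = -6 + 2Q = 0, at Q = 3; min AVC = 20 - 6·3 + 3^2 = ¥11.
P = ¥155 exceeds min AVC = ¥11, so the firm stays open.
P = MC gives -135 - 12Q + 3Q^2 = 0, with roots -5 and 9. Take the larger (rising MC): Q* = 9.
Check: AVC at Q = 9 is ¥47 ≤ P, so revenue covers variable cost.
Profit = P·Q − TC = 155·9 − 944 = ¥451.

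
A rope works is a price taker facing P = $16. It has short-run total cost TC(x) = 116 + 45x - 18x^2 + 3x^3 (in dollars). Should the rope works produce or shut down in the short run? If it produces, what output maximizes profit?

Variable cost is VC = 45x - 18x^2 + 3x^3, so AVC = VC/x = 45 - 18x + 3x^2 and MC = dTC/dx = 45 - 36x + 9x^2.
The AVC parabola has its vertex at x = 18/6 = 3, where AVC = 45 - 18·3 + 3·3^2 = $18.
With P < min AVC ($16 < $18), every unit sold adds to the loss.
Best response: produce nothing and absorb the $116 fixed cost.

Shut down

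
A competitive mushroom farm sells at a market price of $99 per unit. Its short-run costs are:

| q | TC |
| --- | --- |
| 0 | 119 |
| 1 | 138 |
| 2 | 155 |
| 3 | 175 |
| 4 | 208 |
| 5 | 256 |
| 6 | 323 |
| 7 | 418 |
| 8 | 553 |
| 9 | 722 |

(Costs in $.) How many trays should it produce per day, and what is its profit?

Profit at each row (π = 99q − TC): q=0: -119; q=1: -39; q=2: 43; q=3: 122; q=4: 188; q=5: 239; q=6: 271; q=7: 275; q=8: 239; q=9: 169.
Profit is maximized at q = 7. AVC there is 299/7 = $42.71 ≤ P, so producing beats shutting down (which would give -$119).

q = 7; profit = $275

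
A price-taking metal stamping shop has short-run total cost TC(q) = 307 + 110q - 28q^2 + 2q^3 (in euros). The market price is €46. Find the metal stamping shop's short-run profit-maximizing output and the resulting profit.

Profit = -€51 at q = 8

AVC = 110 - 28q + 2q^2 has its minimum €12 at q = 7; price €46 clears that bar, so the firm operates.
With MC = 110 - 56q + 6q^2, P = MC on the upward-sloping part at q* = 8.
TR = 46·8 = 368. TC = 307 + 112 = 419. Profit = 368 − 419 = -€51.
By producing, the firm covers all variable cost plus €256 of fixed cost; shutting down would lose the full €307.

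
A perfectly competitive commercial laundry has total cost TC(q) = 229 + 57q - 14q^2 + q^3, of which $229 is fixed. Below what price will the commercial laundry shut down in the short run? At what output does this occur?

The shutdown price is the minimum of AVC. VC = 57q - 14q^2 + q^3, so AVC = 57 - 14q + q^2.
At the minimum of AVC, MC = AVC. MC = 57 - 28q + 3q^2; setting MC = AVC gives 2q^2 - 14q = 0, so q = 7. min AVC = 8.
So the shutdown price is $8.

$8 per unit, at q = 7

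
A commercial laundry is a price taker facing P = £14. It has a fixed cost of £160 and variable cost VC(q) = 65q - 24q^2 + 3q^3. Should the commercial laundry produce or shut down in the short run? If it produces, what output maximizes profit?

Strip out fixed cost: VC = 65q - 24q^2 + 3q^3. Then AVC = 65 - 24q + 3q^2 and MC = 65 - 48q + 9q^2.
AVC hits its minimum where MC = AVC, at q = 4, giving min AVC = 65 - 24·4 + 3·4^2 = £17.
P = £14 lies below min AVC = £17; no output level covers variable cost.
The firm minimizes its loss by shutting down and losing only its fixed cost of £160.

Shut down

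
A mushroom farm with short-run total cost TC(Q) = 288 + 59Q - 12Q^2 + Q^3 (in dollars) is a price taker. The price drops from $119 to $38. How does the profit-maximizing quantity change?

Output falls from 10 to 7

MC = 59 - 24Q + 3Q^2; the shutdown threshold is min AVC = $23 (at Q = 6).
With P = $119 above the shutdown price, P = MC gives Q = 10.
At P = $38 ≥ min AVC, set P = MC: Q = 7. The firm stays open but cuts output.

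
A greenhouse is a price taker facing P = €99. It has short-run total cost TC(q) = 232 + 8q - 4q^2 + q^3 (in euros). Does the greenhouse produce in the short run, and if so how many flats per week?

From TC, MC = TC'(q) = 8 - 8q + 3q^2 and AVC = VC/q = 8 - 4q + q^2.
AVC is minimized where dAVC/dq = -4 + 2q = 0, at q = 2; min AVC = 8 - 4·2 + 2^2 = €4.
Because €99 ≥ €4, revenue can cover variable cost; the firm operates.
P = MC gives -91 - 8q + 3q^2 = 0, with roots -13/3 and 7. Take the larger (rising MC): q* = 7.
Check: AVC at q = 7 is €29 ≤ P, so revenue covers variable cost.
Profit = P·q − TC = 99·7 − 435 = €258.

Produce at q = 7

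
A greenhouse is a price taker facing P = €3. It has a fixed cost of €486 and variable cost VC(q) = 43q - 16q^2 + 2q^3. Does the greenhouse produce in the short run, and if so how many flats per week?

Variable cost is VC = 43q - 16q^2 + 2q^3, so AVC = VC/q = 43 - 16q + 2q^2 and MC = dTC/dq = 43 - 32q + 6q^2.
AVC is minimized where dAVC/dq = -16 + 4q = 0, at q = 4; min AVC = 43 - 16·4 + 2·4^2 = €11.
With P < min AVC (€3 < €11), every unit sold adds to the loss.
Best response: produce nothing and absorb the €486 fixed cost.

Shut down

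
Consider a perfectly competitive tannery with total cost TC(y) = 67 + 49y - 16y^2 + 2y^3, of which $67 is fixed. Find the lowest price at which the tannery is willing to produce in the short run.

The firm shuts down when price falls below the minimum of average variable cost. AVC = VC/y = 49 - 16y + 2y^2.
dAVC/dy = -16 + 4y = 0 gives y = 4. min AVC = 49 - 16·4 + 2·4^2 = 17.
For P < $17 the firm produces nothing.

$17 per unit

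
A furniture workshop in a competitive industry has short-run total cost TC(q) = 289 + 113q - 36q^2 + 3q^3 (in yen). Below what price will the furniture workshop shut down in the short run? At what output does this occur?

¥5 per unit, at q = 6

The firm shuts down when price falls below the minimum of average variable cost. AVC = VC/q = 113 - 36q + 3q^2.
dAVC/dq = -36 + 6q = 0 gives q = 6. min AVC = 113 - 36·6 + 3·6^2 = 5.
So the shutdown price is ¥5.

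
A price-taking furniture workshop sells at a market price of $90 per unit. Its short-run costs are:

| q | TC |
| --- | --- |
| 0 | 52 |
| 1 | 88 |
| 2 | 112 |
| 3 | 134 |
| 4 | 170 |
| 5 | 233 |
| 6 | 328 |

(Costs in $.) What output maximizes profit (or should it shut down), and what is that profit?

q = 5; profit = $217

Tabulate TR − TC: q=0: -52; q=1: 2; q=2: 68; q=3: 136; q=4: 190; q=5: 217; q=6: 212.
Profit is maximized at q = 5. AVC there is 181/5 = $36.20 ≤ P, so producing beats shutting down (which would give -$52).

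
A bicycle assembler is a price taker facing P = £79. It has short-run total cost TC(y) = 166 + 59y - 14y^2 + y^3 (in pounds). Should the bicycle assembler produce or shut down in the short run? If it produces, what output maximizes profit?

Produce at y = 10

Variable cost is VC = 59y - 14y^2 + y^3, so AVC = VC/y = 59 - 14y + y^2 and MC = dTC/dy = 59 - 28y + 3y^2.
The AVC parabola has its vertex at y = 14/2 = 7, where AVC = 59 - 14·7 + 7^2 = £10.
P = £79 exceeds min AVC = £10, so the firm stays open.
Set P = MC: 79 = 59 - 28y + 3y^2 → -20 - 28y + 3y^2 = 0. The roots are y = -2/3 and y = 10; the profit-maximizing output is on the rising part of MC, so y* = 10.
Check: AVC at y = 10 is £19 ≤ P, so revenue covers variable cost.
Profit = P·y − TC = 79·10 − 356 = £434.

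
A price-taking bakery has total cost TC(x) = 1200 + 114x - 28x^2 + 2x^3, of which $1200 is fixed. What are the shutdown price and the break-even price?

Shutdown price = $16; break-even price = $154

AVC = 114 - 28x + 2x^2; minimized at x = 7, giving min AVC = $16. That is the shutdown price.
ATC = 1200/x + 114 - 28x + 2x^2. Setting dATC/dx = −1200/x^2 − 28 + 4x = 0 gives x = 10 (since 4·10^3 − 28·10^2 = 1200).
min ATC = 1200/10 + 114 − 28·10 + 2·10^2 = $154. That is the break-even price.
Between these two prices the firm operates at a loss; above $154 it earns a profit.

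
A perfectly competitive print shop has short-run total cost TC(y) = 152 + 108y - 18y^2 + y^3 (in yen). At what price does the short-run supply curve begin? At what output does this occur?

The shutdown price is the minimum of AVC. VC = 108y - 18y^2 + y^3, so AVC = 108 - 18y + y^2.
dAVC/dy = -18 + 2y = 0 gives y = 9. min AVC = 108 - 18·9 + 9^2 = 27.
For P < ¥27 the firm produces nothing.

¥27 per unit, at y = 9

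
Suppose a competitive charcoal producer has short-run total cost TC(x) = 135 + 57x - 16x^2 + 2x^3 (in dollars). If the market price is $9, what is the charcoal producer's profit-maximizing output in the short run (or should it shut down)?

Variable cost is VC = 57x - 16x^2 + 2x^3, so AVC = VC/x = 57 - 16x + 2x^2 and MC = dTC/dx = 57 - 32x + 6x^2.
The AVC parabola has its vertex at x = 16/4 = 4, where AVC = 57 - 16·4 + 2·4^2 = $25.
Since P = $9 < min AVC = $25, price fails to cover variable cost at any output.
Shutting down limits the loss to fixed cost, $135.

Shut down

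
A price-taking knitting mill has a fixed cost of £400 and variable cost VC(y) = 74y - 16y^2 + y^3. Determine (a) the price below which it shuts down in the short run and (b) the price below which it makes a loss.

Shutdown price = min AVC. AVC = 74 - 16y + y^2, with vertex at y = 8 and minimum £10.
ATC = 400/y + 74 - 16y + y^2. Setting dATC/dy = −400/y^2 − 16 + 2y = 0 gives y = 10 (since 2·10^3 − 16·10^2 = 400).
min ATC = 400/10 + 74 − 16·10 + 10^2 = £54. That is the break-even price.
For £10 ≤ P < £54 the firm produces at a loss; below £10 it shuts down.

Shutdown price = £10; break-even price = £54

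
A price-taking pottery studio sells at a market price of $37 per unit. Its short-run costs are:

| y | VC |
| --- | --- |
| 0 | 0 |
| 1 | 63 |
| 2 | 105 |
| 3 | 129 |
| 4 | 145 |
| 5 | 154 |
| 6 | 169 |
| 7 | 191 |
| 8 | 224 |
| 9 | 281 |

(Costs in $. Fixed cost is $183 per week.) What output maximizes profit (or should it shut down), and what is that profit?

Compute π = P·y − TC at each output: y=0: -183; y=1: -209; y=2: -214; y=3: -201; y=4: -180; y=5: -152; y=6: -130; y=7: -115; y=8: -111; y=9: -131.
Profit is maximized at y = 8. AVC there is 224/8 = $28 ≤ P, so producing beats shutting down (which would give -$183).

y = 8; profit = -$111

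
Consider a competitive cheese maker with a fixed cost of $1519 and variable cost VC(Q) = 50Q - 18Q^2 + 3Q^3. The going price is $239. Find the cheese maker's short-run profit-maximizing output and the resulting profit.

AVC = 50 - 18Q + 3Q^2 has its minimum $23 at Q = 3; price $239 clears that bar, so the firm operates.
MC = 50 - 36Q + 9Q^2. Setting P = MC and taking the root on the rising branch gives Q* = 7.
TR = 239·7 = 1673. TC = 1519 + 497 = 2016. Profit = 1673 − 2016 = -$343.
That loss of $343 beats the $1519 the firm would lose by shutting down; producing recovers $1176 of fixed cost.

Profit = -$343 at Q = 7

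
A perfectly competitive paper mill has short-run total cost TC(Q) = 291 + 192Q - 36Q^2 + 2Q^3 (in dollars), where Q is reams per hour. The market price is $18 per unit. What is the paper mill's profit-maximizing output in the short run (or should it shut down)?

Shut down

Variable cost is VC = 192Q - 36Q^2 + 2Q^3, so AVC = VC/Q = 192 - 36Q + 2Q^2 and MC = dTC/dQ = 192 - 72Q + 6Q^2.
The AVC parabola has its vertex at Q = 36/4 = 9, where AVC = 192 - 36·9 + 2·9^2 = $30.
P = $18 lies below min AVC = $30; no output level covers variable cost.
The firm minimizes its loss by shutting down and losing only its fixed cost of $291.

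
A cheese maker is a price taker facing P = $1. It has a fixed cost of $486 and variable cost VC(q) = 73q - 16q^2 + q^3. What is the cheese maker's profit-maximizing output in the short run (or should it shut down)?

From TC, MC = TC'(q) = 73 - 32q + 3q^2 and AVC = VC/q = 73 - 16q + q^2.
AVC is minimized where dAVC/dq = -16 + 2q = 0, at q = 8; min AVC = 73 - 16·8 + 8^2 = $9.
With P < min AVC ($1 < $9), every unit sold adds to the loss.
Best response: produce nothing and absorb the $486 fixed cost.

Shut down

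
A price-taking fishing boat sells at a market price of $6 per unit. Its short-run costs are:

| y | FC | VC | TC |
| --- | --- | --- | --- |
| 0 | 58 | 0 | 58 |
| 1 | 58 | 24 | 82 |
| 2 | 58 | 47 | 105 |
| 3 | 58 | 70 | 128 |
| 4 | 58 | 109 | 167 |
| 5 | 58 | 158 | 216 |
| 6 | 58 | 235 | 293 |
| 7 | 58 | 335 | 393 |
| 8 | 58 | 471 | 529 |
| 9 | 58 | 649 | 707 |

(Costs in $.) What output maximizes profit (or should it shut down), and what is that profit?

y = 0 (shut down); profit = -$58

Tabulate TR − TC: y=0: -58; y=1: -76; y=2: -93; y=3: -110; y=4: -143; y=5: -186; y=6: -257; y=7: -351; y=8: -481; y=9: -653.
Profit is highest at y = 0. Equivalently, the lowest AVC in the table is 70/3 ≈ $23.33 at y = 3, and P = $6 falls below it — price never covers variable cost, so the firm shuts down and loses only its fixed cost.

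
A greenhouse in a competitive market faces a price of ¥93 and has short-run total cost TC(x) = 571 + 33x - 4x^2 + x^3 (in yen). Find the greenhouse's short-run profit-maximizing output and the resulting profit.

AVC = 33 - 4x + x^2; min AVC = ¥29 at x = 2. Since P = ¥93 ≥ min AVC, the firm produces.
MC = 33 - 8x + 3x^2. Setting P = MC and taking the root on the rising branch gives x* = 6.
TR = 93·6 = 558. TC = 571 + 270 = 841. Profit = 558 − 841 = -¥283.
Shutting down would mean losing the fixed cost of ¥571, so operating at a loss of ¥283 is better by ¥288.

Profit = -¥283 at x = 6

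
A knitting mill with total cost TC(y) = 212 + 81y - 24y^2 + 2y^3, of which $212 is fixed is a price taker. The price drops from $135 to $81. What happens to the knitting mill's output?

AVC = 81 - 24y + 2y^2, minimized at y = 6 where min AVC = $9. MC = 81 - 48y + 6y^2.
With P = $135 above the shutdown price, P = MC gives y = 9.
At P = $81 ≥ min AVC, set P = MC: y = 8. The firm stays open but cuts output.

Output falls from 9 to 8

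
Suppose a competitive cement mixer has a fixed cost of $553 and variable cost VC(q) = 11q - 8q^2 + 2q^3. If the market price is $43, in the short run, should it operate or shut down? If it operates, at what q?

Produce at q = 4

Strip out fixed cost: VC = 11q - 8q^2 + 2q^3. Then AVC = 11 - 8q + 2q^2 and MC = 11 - 16q + 6q^2.
AVC hits its minimum where MC = AVC, at q = 2, giving min AVC = 11 - 8·2 + 2·2^2 = $3.
Because $43 ≥ $3, revenue can cover variable cost; the firm operates.
P = MC gives -32 - 16q + 6q^2 = 0, with roots -4/3 and 4. Take the larger (rising MC): q* = 4.
Check: AVC at q = 4 is $11 ≤ P, so revenue covers variable cost.
Profit = P·q − TC = 43·4 − 597 = -$425, a loss, but smaller than the $553 fixed cost the firm would lose by shutting down.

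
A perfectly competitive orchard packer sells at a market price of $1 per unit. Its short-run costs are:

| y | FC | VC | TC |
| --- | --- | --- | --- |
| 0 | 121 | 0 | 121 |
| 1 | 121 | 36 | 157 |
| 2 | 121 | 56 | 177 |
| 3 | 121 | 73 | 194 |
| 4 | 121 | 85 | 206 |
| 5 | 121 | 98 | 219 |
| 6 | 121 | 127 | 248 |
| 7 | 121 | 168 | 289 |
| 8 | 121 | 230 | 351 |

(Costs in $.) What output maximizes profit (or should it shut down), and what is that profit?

Compute π = P·y − TC at each output: y=0: -121; y=1: -156; y=2: -175; y=3: -191; y=4: -202; y=5: -214; y=6: -242; y=7: -282; y=8: -343.
Profit is highest at y = 0. Equivalently, the lowest AVC in the table is 98/5 ≈ $19.60 at y = 5, and P = $1 falls below it — price never covers variable cost, so the firm shuts down and loses only its fixed cost.

y = 0 (shut down); profit = -$121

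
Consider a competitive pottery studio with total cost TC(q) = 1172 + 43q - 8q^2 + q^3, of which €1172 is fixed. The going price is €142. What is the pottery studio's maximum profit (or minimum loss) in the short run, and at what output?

Profit = -€362 at q = 9

AVC = 43 - 8q + q^2; min AVC = €27 at q = 4. Since P = €142 ≥ min AVC, the firm produces.
MC = 43 - 16q + 3q^2. Setting P = MC and taking the root on the rising branch gives q* = 9.
TR = 142·9 = 1278. TC = 1172 + 468 = 1640. Profit = 1278 − 1640 = -€362.
Shutting down would mean losing the fixed cost of €1172, so operating at a loss of €362 is better by €810.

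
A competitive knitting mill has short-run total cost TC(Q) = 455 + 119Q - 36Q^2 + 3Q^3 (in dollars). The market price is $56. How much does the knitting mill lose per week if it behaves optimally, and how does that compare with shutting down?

AVC = 119 - 36Q + 3Q^2; min AVC = $11 at Q = 6. Since P = $56 ≥ min AVC, the firm produces.
MC = 119 - 72Q + 9Q^2. Setting P = MC and taking the root on the rising branch gives Q* = 7.
TR = 56·7 = 392. TC = 455 + 98 = 553. Profit = 392 − 553 = -$161.
By producing, the firm covers all variable cost plus $294 of fixed cost; shutting down would lose the full $455.

Profit = -$161 at Q = 7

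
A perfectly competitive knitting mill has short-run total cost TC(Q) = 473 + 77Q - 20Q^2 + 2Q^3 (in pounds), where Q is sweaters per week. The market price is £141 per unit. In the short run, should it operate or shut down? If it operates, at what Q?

From TC, MC = TC'(Q) = 77 - 40Q + 6Q^2 and AVC = VC/Q = 77 - 20Q + 2Q^2.
AVC hits its minimum where MC = AVC, at Q = 5, giving min AVC = 77 - 20·5 + 2·5^2 = £27.
Because £141 ≥ £27, revenue can cover variable cost; the firm operates.
Solving P = MC: -64 - 40Q + 6Q^2 = 0 ⇒ Q = -4/3 or 8. On the upward-sloping branch, Q* = 8.
Check: AVC at Q = 8 is £45 ≤ P, so revenue covers variable cost.
Profit = P·Q − TC = 141·8 − 833 = £295.

Produce at Q = 8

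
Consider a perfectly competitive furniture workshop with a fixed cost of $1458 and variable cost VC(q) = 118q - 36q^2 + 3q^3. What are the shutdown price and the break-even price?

Shutdown price = $10; break-even price = $199

AVC = 118 - 36q + 3q^2; minimized at q = 6, giving min AVC = $10. That is the shutdown price.
ATC = 1458/q + 118 - 36q + 3q^2. Setting dATC/dq = −1458/q^2 − 36 + 6q = 0 gives q = 9 (since 6·9^3 − 36·9^2 = 1458).
min ATC = 1458/9 + 118 − 36·9 + 3·9^2 = $199. That is the break-even price.
Between these two prices the firm operates at a loss; above $199 it earns a profit.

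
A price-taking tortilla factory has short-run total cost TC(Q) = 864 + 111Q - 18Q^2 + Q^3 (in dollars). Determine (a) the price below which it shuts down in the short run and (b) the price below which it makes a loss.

Shutdown price = min AVC. AVC = 111 - 18Q + Q^2, with vertex at Q = 9 and minimum $30.
ATC = 864/Q + 111 - 18Q + Q^2. Setting dATC/dQ = −864/Q^2 − 18 + 2Q = 0 gives Q = 12 (since 2·12^3 − 18·12^2 = 864).
min ATC = 864/12 + 111 − 18·12 + 12^2 = $111. That is the break-even price.
For $30 ≤ P < $111 the firm produces at a loss; below $30 it shuts down.

Shutdown price = $30; break-even price = $111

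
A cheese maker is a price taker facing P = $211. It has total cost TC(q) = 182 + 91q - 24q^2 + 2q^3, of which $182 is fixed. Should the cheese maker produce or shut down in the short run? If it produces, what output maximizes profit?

From TC, MC = TC'(q) = 91 - 48q + 6q^2 and AVC = VC/q = 91 - 24q + 2q^2.
AVC is minimized where dAVC/dq = -24 + 4q = 0, at q = 6; min AVC = 91 - 24·6 + 2·6^2 = $19.
P = $211 exceeds min AVC = $19, so the firm stays open.
Solving P = MC: -120 - 48q + 6q^2 = 0 ⇒ q = -2 or 10. On the upward-sloping branch, q* = 10.
Check: AVC at q = 10 is $51 ≤ P, so revenue covers variable cost.
Profit = P·q − TC = 211·10 − 692 = $1418.

Produce at q = 10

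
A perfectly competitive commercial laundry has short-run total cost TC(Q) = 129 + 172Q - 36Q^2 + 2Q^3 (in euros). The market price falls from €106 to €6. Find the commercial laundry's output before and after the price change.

AVC = 172 - 36Q + 2Q^2, minimized at Q = 9 where min AVC = €10. MC = 172 - 72Q + 6Q^2.
With P = €106 above the shutdown price, P = MC gives Q = 11.
At P = €6 < min AVC = €10, price no longer covers variable cost at any output, so the firm shuts down: Q = 0.

Output falls from 11 to 0 (the firm shuts down)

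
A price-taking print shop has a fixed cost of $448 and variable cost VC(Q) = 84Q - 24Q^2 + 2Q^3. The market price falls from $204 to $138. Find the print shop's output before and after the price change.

MC = 84 - 48Q + 6Q^2; the shutdown threshold is min AVC = $12 (at Q = 6).
At P = $204 ≥ min AVC, set P = MC on the rising branch: Q = 10.
At P = $138 ≥ min AVC, set P = MC: Q = 9. The firm stays open but cuts output.

Output falls from 10 to 9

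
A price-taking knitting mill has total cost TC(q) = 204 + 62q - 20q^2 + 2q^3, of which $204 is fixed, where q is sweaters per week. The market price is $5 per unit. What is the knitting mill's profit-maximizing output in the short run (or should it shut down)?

From TC, MC = TC'(q) = 62 - 40q + 6q^2 and AVC = VC/q = 62 - 20q + 2q^2.
AVC is minimized where dAVC/dq = -20 + 4q = 0, at q = 5; min AVC = 62 - 20·5 + 2·5^2 = $12.
Since P = $5 < min AVC = $12, price fails to cover variable cost at any output.
Best response: produce nothing and absorb the $204 fixed cost.

Shut down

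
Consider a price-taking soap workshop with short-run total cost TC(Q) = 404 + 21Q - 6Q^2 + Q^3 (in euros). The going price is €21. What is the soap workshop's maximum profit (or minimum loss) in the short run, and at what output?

AVC = 21 - 6Q + Q^2 has its minimum €12 at Q = 3; price €21 clears that bar, so the firm operates.
MC = 21 - 12Q + 3Q^2. Setting P = MC and taking the root on the rising branch gives Q* = 4.
TR = 21·4 = 84. TC = 404 + 52 = 456. Profit = 84 − 456 = -€372.
By producing, the firm covers all variable cost plus €32 of fixed cost; shutting down would lose the full €404.

Profit = -€372 at Q = 4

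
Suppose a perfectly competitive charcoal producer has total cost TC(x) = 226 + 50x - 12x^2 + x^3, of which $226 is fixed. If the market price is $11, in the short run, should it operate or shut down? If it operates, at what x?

From TC, MC = TC'(x) = 50 - 24x + 3x^2 and AVC = VC/x = 50 - 12x + x^2.
AVC hits its minimum where MC = AVC, at x = 6, giving min AVC = 50 - 12·6 + 6^2 = $14.
With P < min AVC ($11 < $14), every unit sold adds to the loss.
The firm minimizes its loss by shutting down and losing only its fixed cost of $226.

Shut down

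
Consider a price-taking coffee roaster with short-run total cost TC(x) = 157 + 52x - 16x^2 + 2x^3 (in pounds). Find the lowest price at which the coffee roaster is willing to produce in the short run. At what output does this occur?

£20 per unit, at x = 4

The firm shuts down when price falls below the minimum of average variable cost. AVC = VC/x = 52 - 16x + 2x^2.
At the minimum of AVC, MC = AVC. MC = 52 - 32x + 6x^2; setting MC = AVC gives 4x^2 - 16x = 0, so x = 4. min AVC = 20.
For P < £20 the firm produces nothing.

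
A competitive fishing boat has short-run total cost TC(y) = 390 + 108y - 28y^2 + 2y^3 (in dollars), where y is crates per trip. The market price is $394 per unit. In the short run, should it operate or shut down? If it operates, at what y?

From TC, MC = TC'(y) = 108 - 56y + 6y^2 and AVC = VC/y = 108 - 28y + 2y^2.
AVC is minimized where dAVC/dy = -28 + 4y = 0, at y = 7; min AVC = 108 - 28·7 + 2·7^2 = $10.
P = $394 exceeds min AVC = $10, so the firm stays open.
Set P = MC: 394 = 108 - 56y + 6y^2 → -286 - 56y + 6y^2 = 0. The roots are y = -11/3 and y = 13; the profit-maximizing output is on the rising part of MC, so y* = 13.
Check: AVC at y = 13 is $82 ≤ P, so revenue covers variable cost.
Profit = P·y − TC = 394·13 − 1456 = $3666.

Produce at y = 13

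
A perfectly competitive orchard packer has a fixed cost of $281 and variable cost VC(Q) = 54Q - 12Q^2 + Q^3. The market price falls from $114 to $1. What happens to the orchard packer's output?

Output falls from 10 to 0 (the firm shuts down)

AVC = 54 - 12Q + Q^2, minimized at Q = 6 where min AVC = $18. MC = 54 - 24Q + 3Q^2.
At P = $114 ≥ min AVC, set P = MC on the rising branch: Q = 10.
At P = $1 < min AVC = $18, price no longer covers variable cost at any output, so the firm shuts down: Q = 0.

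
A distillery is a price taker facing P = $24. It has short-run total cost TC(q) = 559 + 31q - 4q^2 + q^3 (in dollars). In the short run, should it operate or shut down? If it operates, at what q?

Shut down

Strip out fixed cost: VC = 31q - 4q^2 + q^3. Then AVC = 31 - 4q + q^2 and MC = 31 - 8q + 3q^2.
The AVC parabola has its vertex at q = 4/2 = 2, where AVC = 31 - 4·2 + 2^2 = $27.
P = $24 lies below min AVC = $27; no output level covers variable cost.
Best response: produce nothing and absorb the $559 fixed cost.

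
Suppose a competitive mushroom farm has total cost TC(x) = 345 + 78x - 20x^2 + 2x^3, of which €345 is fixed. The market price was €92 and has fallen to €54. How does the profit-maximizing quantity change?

Output falls from 7 to 6

AVC = 78 - 20x + 2x^2, minimized at x = 5 where min AVC = €28. MC = 78 - 40x + 6x^2.
At P = €92 ≥ min AVC, set P = MC on the rising branch: x = 7.
At P = €54 ≥ min AVC, set P = MC: x = 6. The firm stays open but cuts output.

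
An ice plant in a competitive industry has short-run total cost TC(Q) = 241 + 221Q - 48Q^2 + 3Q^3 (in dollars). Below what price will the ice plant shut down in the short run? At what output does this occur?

The firm shuts down when price falls below the minimum of average variable cost. AVC = VC/Q = 221 - 48Q + 3Q^2.
At the minimum of AVC, MC = AVC. MC = 221 - 96Q + 9Q^2; setting MC = AVC gives 6Q^2 - 48Q = 0, so Q = 8. min AVC = 29.
So the shutdown price is $29.

$29 per unit, at Q = 8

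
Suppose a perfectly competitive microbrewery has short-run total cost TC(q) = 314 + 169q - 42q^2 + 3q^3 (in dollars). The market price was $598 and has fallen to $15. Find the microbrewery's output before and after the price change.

Output falls from 13 to 0 (the firm shuts down)

MC = 169 - 84q + 9q^2; the shutdown threshold is min AVC = $22 (at q = 7).
At P = $598 ≥ min AVC, set P = MC on the rising branch: q = 13.
At P = $15 < min AVC = $22, price no longer covers variable cost at any output, so the firm shuts down: q = 0.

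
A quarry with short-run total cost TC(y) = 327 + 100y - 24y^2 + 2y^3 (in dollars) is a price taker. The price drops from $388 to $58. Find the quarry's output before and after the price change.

MC = 100 - 48y + 6y^2; the shutdown threshold is min AVC = $28 (at y = 6).
With P = $388 above the shutdown price, P = MC gives y = 12.
At P = $58 ≥ min AVC, set P = MC: y = 7. The firm stays open but cuts output.

Output falls from 12 to 7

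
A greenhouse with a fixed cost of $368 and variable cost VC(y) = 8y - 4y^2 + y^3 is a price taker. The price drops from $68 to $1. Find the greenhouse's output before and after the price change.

Output falls from 6 to 0 (the firm shuts down)

AVC = 8 - 4y + y^2, minimized at y = 2 where min AVC = $4. MC = 8 - 8y + 3y^2.
At P = $68 ≥ min AVC, set P = MC on the rising branch: y = 6.
At P = $1 < min AVC = $4, price no longer covers variable cost at any output, so the firm shuts down: y = 0.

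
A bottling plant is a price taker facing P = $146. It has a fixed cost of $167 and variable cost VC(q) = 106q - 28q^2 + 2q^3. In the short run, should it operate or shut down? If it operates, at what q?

Produce at q = 10

From TC, MC = TC'(q) = 106 - 56q + 6q^2 and AVC = VC/q = 106 - 28q + 2q^2.
The AVC parabola has its vertex at q = 28/4 = 7, where AVC = 106 - 28·7 + 2·7^2 = $8.
Since P = $146 ≥ min AVC = $8, price covers variable cost and the firm should produce.
Solving P = MC: -40 - 56q + 6q^2 = 0 ⇒ q = -2/3 or 10. On the upward-sloping branch, q* = 10.
Check: AVC at q = 10 is $26 ≤ P, so revenue covers variable cost.
Profit = P·q − TC = 146·10 − 427 = $1033.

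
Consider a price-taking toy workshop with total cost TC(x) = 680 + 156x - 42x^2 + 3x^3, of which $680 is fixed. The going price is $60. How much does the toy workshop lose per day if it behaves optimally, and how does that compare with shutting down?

Profit = -$296 at x = 8

AVC = 156 - 42x + 3x^2; min AVC = $9 at x = 7. Since P = $60 ≥ min AVC, the firm produces.
MC = 156 - 84x + 9x^2. Setting P = MC and taking the root on the rising branch gives x* = 8.
TR = 60·8 = 480. TC = 680 + 96 = 776. Profit = 480 − 776 = -$296.
Shutting down would mean losing the fixed cost of $680, so operating at a loss of $296 is better by $384.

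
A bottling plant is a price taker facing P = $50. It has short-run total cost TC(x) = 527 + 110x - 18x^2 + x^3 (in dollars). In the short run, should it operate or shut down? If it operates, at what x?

Produce at x = 10

From TC, MC = TC'(x) = 110 - 36x + 3x^2 and AVC = VC/x = 110 - 18x + x^2.
The AVC parabola has its vertex at x = 18/2 = 9, where AVC = 110 - 18·9 + 9^2 = $29.
P = $50 exceeds min AVC = $29, so the firm stays open.
P = MC gives 60 - 36x + 3x^2 = 0, with roots 2 and 10. Take the larger (rising MC): x* = 10.
Check: AVC at x = 10 is $30 ≤ P, so revenue covers variable cost.
Profit = P·x − TC = 50·10 − 827 = -$327, a loss, but smaller than the $527 fixed cost the firm would lose by shutting down.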